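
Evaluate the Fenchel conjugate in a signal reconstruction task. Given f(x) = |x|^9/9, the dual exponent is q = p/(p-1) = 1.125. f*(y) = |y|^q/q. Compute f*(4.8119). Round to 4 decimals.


The conjugate exponent q satisfies 1/p + 1/q = 1.
p = 9, so q = 9/(9 - 1) = 1.125
|y|^q = 4.8119^1.125 = 5.8561
f*(4.8119) = 5.8561 / 1.125 = 5.2054


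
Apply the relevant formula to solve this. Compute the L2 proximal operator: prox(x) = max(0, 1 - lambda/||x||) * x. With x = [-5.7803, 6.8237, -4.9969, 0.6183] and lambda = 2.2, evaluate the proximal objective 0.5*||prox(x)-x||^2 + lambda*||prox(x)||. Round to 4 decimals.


Step 1: Compute ||x||.
||x|| = 10.2628
Step 2: Compute scaling factor.
scale = max(0, 1 - 2.2/10.2628) = 0.7856
Step 3: prox(x) = [-4.5412, 5.3609, -3.9257, 0.4858]
||prox(x)|| = 8.0628
Step 4: Proximal objective.
0.5*||prox-x||^2 = 2.42
lambda*||prox|| = 17.7382
Total = 20.1583


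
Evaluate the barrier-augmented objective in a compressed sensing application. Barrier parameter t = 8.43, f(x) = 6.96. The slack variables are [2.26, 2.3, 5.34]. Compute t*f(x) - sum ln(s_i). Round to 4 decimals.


Step 1: Compute log-barrier.
ln values: [0.8154, 0.8329, 1.6752]
phi = -(0.8154 + 0.8329 + 1.6752) = -3.3235
Step 2: Compute augmented objective.
t*f(x) = 8.43*6.96 = 58.6728
Total = 58.6728 - 3.3235 = 55.3493


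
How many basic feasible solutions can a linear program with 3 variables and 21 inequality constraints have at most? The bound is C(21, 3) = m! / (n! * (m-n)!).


Each vertex corresponds to some choice of n active constraints out of m, so the number of vertices is at most C(m, n) = m! / (n!(m-n)!).
m = 21, n = 3
Numerator: 21 * 20 * 19
Denominator: 3! = 6
C(21, 3) = 1330


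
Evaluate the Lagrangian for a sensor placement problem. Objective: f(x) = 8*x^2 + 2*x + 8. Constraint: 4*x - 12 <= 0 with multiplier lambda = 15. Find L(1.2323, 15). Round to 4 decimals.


Step 1: Evaluate f(x).
f(1.2323) = 8*1.2323^2 + 2*1.2323 + 8 = 22.6131
Step 2: Evaluate g(x).
g(1.2323) = 4*1.2323 - 12 = -7.0708
Step 3: Compute Lagrangian.
L = 22.6131 + 15*-7.0708 = -83.4489


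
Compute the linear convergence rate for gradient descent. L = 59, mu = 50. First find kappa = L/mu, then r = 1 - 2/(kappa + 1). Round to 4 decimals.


Step 1: Compute the condition number.
kappa = L/mu = 59/50 = 1.18
Step 2: Compute the convergence rate.
r = 1 - 2/(kappa + 1) = 1 - 2*mu/(L + mu) = (L - mu)/(L + mu) = 9/109 = 0.0826


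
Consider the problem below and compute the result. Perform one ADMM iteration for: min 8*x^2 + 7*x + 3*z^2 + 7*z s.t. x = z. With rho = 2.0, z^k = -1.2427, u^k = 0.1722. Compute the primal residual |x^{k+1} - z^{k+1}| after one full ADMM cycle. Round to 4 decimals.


ADMM iteration with rho = 2.0, z^k = -1.2427, u^k = 0.1722
Step 1: x-update.
Minimize 8*x^2 + 7*x + (2.0/2)*(x + 1.2427 + 0.1722)^2
FOC: (2*8 + 2.0)*x = -7 + 2.0*(-1.2427 - 0.1722)
x^{k+1} = -0.5461
Step 2: z-update.
Minimize 3*z^2 + 7*z + (2.0/2)*(-0.5461 - z + 0.1722)^2
FOC: (2*3 + 2.0)*z = -7 + 2.0*(-0.5461 + 0.1722)
z^{k+1} = -0.9685
Step 3: u-update.
u^{k+1} = 0.1722 - 0.5461 + 0.9685 = 0.5946
Step 4: Primal residual = |-0.5461 + 0.9685| = 0.4224


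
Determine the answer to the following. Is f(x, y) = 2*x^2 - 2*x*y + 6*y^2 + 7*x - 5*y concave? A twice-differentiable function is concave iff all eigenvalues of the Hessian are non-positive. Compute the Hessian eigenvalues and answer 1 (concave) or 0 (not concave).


The Hessian of f(x,y) = 2*x^2 - 2*x*y + 6*y^2 + 7*x - 5*y is:
H = [[4, -2], [-2, 12]]
Trace = 4 + 12 = 16
Determinant = 4*12 - (-2)^2 = 44
Discriminant = (16)^2 - 4*44 = 80.0
Eigenvalues: lambda_1 = 3.5279, lambda_2 = 12.4721
The function is not concave.

0


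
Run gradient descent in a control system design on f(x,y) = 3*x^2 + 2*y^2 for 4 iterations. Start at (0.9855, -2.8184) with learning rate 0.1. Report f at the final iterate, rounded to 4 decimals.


Gradient descent on f(x,y) = 3*x^2 + 2*y^2.
Starting point: (0.9855, -2.8184), alpha = 0.1
Step 1: grad_x = 2*3*0.9855 = 5.913, grad_y = 2*2*-2.8184 = -11.2736
  x_1 = 0.9855 - 0.1*5.913 = 0.3942
  y_1 = -2.8184 - 0.1*-11.2736 = -1.691
Step 2: grad_x = 2*3*0.3942 = 2.3652, grad_y = 2*2*-1.691 = -6.7642
  x_2 = 0.3942 - 0.1*2.3652 = 0.1577
  y_2 = -1.691 - 0.1*-6.7642 = -1.0146
Step 3: grad_x = 2*3*0.1577 = 0.9461, grad_y = 2*2*-1.0146 = -4.0585
  x_3 = 0.1577 - 0.1*0.9461 = 0.0631
  y_3 = -1.0146 - 0.1*-4.0585 = -0.6088
Step 4: grad_x = 2*3*0.0631 = 0.3784, grad_y = 2*2*-0.6088 = -2.4351
  x_4 = 0.0631 - 0.1*0.3784 = 0.0252
  y_4 = -0.6088 - 0.1*-2.4351 = -0.3653
f(0.0252, -0.3653) = 3*0.0252^2 + 2*(-0.3653)^2 = 0.2687


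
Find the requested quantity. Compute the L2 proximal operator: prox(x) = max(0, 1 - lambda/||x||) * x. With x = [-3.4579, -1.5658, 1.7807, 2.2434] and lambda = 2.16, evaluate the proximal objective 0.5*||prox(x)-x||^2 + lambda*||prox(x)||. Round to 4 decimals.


Step 1: Compute ||x||.
||x|| = 4.7553
Step 2: Compute scaling factor.
scale = max(0, 1 - 2.16/4.7553) = 0.5458
Step 3: prox(x) = [-1.8872, -0.8546, 0.9718, 1.2244]
||prox(x)|| = 2.5953
Step 4: Proximal objective.
0.5*||prox-x||^2 = 2.3328
lambda*||prox|| = 5.6058
Total = 7.9386


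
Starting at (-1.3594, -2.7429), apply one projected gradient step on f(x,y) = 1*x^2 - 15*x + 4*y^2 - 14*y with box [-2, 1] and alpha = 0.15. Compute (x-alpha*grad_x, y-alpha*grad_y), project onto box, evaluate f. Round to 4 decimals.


Step 1: Compute gradient at (-1.3594, -2.7429).
grad_x = 2*1*-1.3594 - 15 = -17.7188
grad_y = 2*4*-2.7429 - 14 = -35.9432
Step 2: Gradient step.
x_raw = -1.3594 - 0.15*-17.7188 = 1.2984
y_raw = -2.7429 - 0.15*-35.9432 = 2.6486
Step 3: Project onto [-2, 1].
x_proj = clip(1.2984) = 1.0
y_proj = clip(2.6486) = 1.0
Step 4: Evaluate f.
f(1.0, 1.0) = -24.0


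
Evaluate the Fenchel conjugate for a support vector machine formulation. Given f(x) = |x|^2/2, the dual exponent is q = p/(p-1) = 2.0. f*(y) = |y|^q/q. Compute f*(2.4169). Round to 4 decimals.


The conjugate exponent q satisfies 1/p + 1/q = 1.
p = 2, so q = 2/(2 - 1) = 2.0
|y|^q = 2.4169^2.0 = 5.8414
f*(2.4169) = 5.8414 / 2.0 = 2.9207


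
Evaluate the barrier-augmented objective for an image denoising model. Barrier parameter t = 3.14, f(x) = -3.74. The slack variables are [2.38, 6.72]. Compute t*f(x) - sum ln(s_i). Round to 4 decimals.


Step 1: Compute log-barrier.
ln values: [0.8671, 1.9051]
phi = -(0.8671 + 1.9051) = -2.7722
Step 2: Compute augmented objective.
t*f(x) = 3.14*-3.74 = -11.7436
Total = -11.7436 - 2.7722 = -14.5158


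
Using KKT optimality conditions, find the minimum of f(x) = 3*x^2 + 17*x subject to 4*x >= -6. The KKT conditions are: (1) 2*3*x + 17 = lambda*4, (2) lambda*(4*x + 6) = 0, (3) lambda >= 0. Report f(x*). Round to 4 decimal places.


Step 1: Try lambda = 0 (constraint inactive).
x_unc = -17/(2*3) = -2.8333
Check: 4*-2.8333 = -11.3332 < -6 -- violated!
Step 2: Constraint must be active: 4*x = -6
x* = -6/4 = -1.5
lambda = (2*3*(-1.5) + 17)/4 = 2.0
Step 3: Compute optimal value.
f(x*) = 3*(-1.5)^2 + 17*(-1.5) = -18.75


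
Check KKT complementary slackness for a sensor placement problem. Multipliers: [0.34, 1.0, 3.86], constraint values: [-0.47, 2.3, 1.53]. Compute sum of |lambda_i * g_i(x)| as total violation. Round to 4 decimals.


KKT complementary slackness check:
lambda_1 * g_1 = 0.34 * -0.47 = -0.1598
lambda_2 * g_2 = 1.0 * 2.3 = 2.3
lambda_3 * g_3 = 3.86 * 1.53 = 5.9058
Total violation = 0.1598 + 2.3 + 5.9058 = 8.3656


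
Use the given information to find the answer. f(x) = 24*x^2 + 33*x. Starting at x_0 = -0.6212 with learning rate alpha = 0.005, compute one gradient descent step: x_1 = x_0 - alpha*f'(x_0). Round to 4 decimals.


We compute the gradient at x_0 and apply the update.
f'(x) = 48*x + 33
f'(-0.6212) = 48*-0.6212 + 33 = 3.1824
x_1 = -0.6212 - 0.005*3.1824 = -0.6371


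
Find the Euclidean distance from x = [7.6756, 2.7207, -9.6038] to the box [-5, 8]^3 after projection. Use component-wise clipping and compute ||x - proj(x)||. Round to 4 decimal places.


Project each component onto [-5, 8].
clip(7.6756) = 7.6756, clip(2.7207) = 2.7207, clip(-9.6038) = -5.0
Projection = [7.6756, 2.7207, -5.0]
Squared diffs: [0.0, 0.0, 21.195]
Distance = sqrt(21.195) = 4.6038


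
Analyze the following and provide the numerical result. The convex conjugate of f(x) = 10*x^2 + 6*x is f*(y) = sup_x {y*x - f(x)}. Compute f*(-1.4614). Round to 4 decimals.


f*(y) = sup_x {y*x - a*x^2 - b*x} = sup_x {(y-b)*x - a*x^2}
FOC: (y - b) - 2a*x = 0 => x* = (y - b)/(2a)
x* = (-1.4614 - 6)/(2*10) = -0.3731
f*(-1.4614) = (y-b)^2/(4a) = (-1.4614 - 6)^2/(4*10)
= 55.6725/40 = 1.3918


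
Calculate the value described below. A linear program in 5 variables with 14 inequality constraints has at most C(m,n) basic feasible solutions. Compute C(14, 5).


Each vertex corresponds to some choice of n active constraints out of m, so the number of vertices is at most C(m, n) = m! / (n!(m-n)!).
m = 14, n = 5
Numerator: 14 * 13 * 12 * 11 * 10
Denominator: 5! = 120
C(14, 5) = 2002


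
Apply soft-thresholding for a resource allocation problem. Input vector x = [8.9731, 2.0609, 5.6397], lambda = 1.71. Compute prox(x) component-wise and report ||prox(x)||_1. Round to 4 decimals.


Soft-thresholding with lambda = 1.71:
prox(8.9731) = sign(8.9731)*max(|8.9731| - 1.71, 0) = 7.2631
prox(2.0609) = sign(2.0609)*max(|2.0609| - 1.71, 0) = 0.3509
prox(5.6397) = sign(5.6397)*max(|5.6397| - 1.71, 0) = 3.9297
prox(x) = [7.2631, 0.3509, 3.9297]
||prox(x)||_1 = 7.2631 + 0.3509 + 3.9297 = 11.5437


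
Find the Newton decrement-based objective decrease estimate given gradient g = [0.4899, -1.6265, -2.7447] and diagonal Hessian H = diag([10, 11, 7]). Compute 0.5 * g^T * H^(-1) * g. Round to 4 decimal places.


Step 1: H is diagonal, so H^(-1) * g = [0.049, -0.1479, -0.3921].
Step 2: g^T H^(-1) g = sum_i g_i^2 / H_ii
  = (0.4899)^2/10 + (-1.6265)^2/11 + (-2.7447)^2/7
  = 0.024 + 0.2405 + 1.0762 = 1.3407
Step 3: Objective decrease = 0.5 * g^T H^(-1) g = 0.6703


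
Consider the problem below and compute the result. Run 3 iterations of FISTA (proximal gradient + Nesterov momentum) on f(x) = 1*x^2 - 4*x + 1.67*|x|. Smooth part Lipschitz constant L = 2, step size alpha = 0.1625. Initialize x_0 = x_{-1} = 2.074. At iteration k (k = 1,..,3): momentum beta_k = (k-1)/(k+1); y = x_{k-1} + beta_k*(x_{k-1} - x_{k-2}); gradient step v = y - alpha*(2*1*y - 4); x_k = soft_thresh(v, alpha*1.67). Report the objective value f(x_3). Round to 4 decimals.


FISTA on f(x) = 1*x^2 - 4*x + 1.67*|x|
L = 2, alpha = 0.1625
Iteration 1: beta = 0.0, y = 2.074 + 0.0*(2.074 - 2.074) = 2.074
  grad(y) = 0.148, v = y - alpha*grad = 2.05
  prox(v) = soft_thresh(2.05, 0.2714) = 1.7786
Iteration 2: beta = 0.3333, y = 1.7786 + 0.3333*(1.7786 - 2.074) = 1.6801
  grad(y) = -0.6398, v = y - alpha*grad = 1.7841
  prox(v) = soft_thresh(1.7841, 0.2714) = 1.5127
Iteration 3: beta = 0.5, y = 1.5127 + 0.5*(1.5127 - 1.7786) = 1.3798
  grad(y) = -1.2405, v = y - alpha*grad = 1.5813
  prox(v) = soft_thresh(1.5813, 0.2714) = 1.31
f(x_3) = 1*1.31^2 - 4*1.31 + 1.67*|1.31| = -1.3362


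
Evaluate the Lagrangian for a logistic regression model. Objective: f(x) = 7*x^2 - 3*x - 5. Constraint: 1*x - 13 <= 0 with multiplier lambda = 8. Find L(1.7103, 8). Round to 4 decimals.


Step 1: Evaluate f(x).
f(1.7103) = 7*1.7103^2 - 3*1.7103 - 5 = 10.345
Step 2: Evaluate g(x).
g(1.7103) = 1*1.7103 - 13 = -11.2897
Step 3: Compute Lagrangian.
L = 10.345 + 8*-11.2897 = -79.9726


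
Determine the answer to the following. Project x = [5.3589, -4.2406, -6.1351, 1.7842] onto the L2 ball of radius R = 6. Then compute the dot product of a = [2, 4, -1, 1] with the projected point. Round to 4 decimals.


Step 1: Compute ||x|| (intermediates to 6 decimals).
||x|| = sqrt(5.3589^2 + (-4.2406)^2 + (-6.1351)^2 + 1.7842^2) = 9.35539
Step 2: Project.
Since ||x|| > R, scale = R/||x|| = 6/9.35539 = 0.641342, proj(x) = scale * x
proj(x) = [3.436888, -2.719675, -3.934697, 1.144282]
Step 3: Dot product.
a^T * proj(x) = 2*3.436888 + 4*(-2.719675) - 1*(-3.934697) + 1*1.144282 = 1.0741


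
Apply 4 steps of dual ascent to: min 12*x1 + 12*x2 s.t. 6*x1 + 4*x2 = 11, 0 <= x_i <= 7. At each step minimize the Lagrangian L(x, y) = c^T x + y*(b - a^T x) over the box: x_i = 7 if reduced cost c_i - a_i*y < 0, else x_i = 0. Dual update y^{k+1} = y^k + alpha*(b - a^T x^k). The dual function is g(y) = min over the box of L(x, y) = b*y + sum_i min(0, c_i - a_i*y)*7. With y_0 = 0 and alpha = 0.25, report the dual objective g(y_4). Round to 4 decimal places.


Dual ascent for LP: min 12*x1 + 12*x2, 6*x1 + 4*x2 = 11, 0 <= x_i <= 7
Step 1: y^k = 0.0, reduced costs: (12.0, 12.0)
  x^k = (0.0, 0.0), subgradient = b - a^T x = 11.0
  y^{k+1} = 0.0 + 0.25*11.0 = 2.75
Step 2: y^k = 2.75, reduced costs: (-4.5, 1.0)
  x^k = (7.0, 0.0), subgradient = b - a^T x = -31.0
  y^{k+1} = 2.75 + 0.25*-31.0 = -5.0
Step 3: y^k = -5.0, reduced costs: (42.0, 32.0)
  x^k = (0.0, 0.0), subgradient = b - a^T x = 11.0
  y^{k+1} = -5.0 + 0.25*11.0 = -2.25
Step 4: y^k = -2.25, reduced costs: (25.5, 21.0)
  x^k = (0.0, 0.0), subgradient = b - a^T x = 11.0
  y^{k+1} = -2.25 + 0.25*11.0 = 0.5
Dual objective at y_4 = 0.5: reduced costs (9.0, 10.0), box minimizer x = (0.0, 0.0)
g(y_4) = b*y + (c1 - a1*y)*x1 + (c2 - a2*y)*x2 = 11*0.5 + 9.0*0.0 + 10.0*0.0 = 5.5 + 0.0 + 0.0 = 5.5


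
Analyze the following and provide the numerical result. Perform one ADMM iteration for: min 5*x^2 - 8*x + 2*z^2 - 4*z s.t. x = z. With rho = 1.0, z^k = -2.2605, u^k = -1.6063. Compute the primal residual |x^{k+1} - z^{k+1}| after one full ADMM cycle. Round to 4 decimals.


ADMM iteration with rho = 1.0, z^k = -2.2605, u^k = -1.6063
Step 1: x-update.
Minimize 5*x^2 - 8*x + (1.0/2)*(x + 2.2605 - 1.6063)^2
FOC: (2*5 + 1.0)*x = 8 + 1.0*(-2.2605 + 1.6063)
x^{k+1} = 0.6678
Step 2: z-update.
Minimize 2*z^2 - 4*z + (1.0/2)*(0.6678 - z - 1.6063)^2
FOC: (2*2 + 1.0)*z = 4 + 1.0*(0.6678 - 1.6063)
z^{k+1} = 0.6123
Step 3: u-update.
u^{k+1} = -1.6063 + 0.6678 - 0.6123 = -1.5508
Step 4: Primal residual = |0.6678 - 0.6123| = 0.0555


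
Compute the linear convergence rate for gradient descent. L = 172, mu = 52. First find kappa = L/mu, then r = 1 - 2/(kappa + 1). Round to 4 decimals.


Step 1: Compute the condition number.
kappa = L/mu = 172/52 = 3.3077
Step 2: Compute the convergence rate.
r = 1 - 2/(kappa + 1) = 1 - 2*mu/(L + mu) = (L - mu)/(L + mu) = 120/224 = 0.5357


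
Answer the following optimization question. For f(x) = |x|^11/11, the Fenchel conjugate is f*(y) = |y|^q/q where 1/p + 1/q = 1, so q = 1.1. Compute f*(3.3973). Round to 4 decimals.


The conjugate exponent q satisfies 1/p + 1/q = 1.
p = 11, so q = 11/(11 - 1) = 1.1
|y|^q = 3.3973^1.1 = 3.8393
f*(3.3973) = 3.8393 / 1.1 = 3.4902


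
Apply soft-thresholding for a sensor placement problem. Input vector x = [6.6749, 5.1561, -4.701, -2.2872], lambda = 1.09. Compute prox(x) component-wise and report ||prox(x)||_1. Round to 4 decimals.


Soft-thresholding with lambda = 1.09:
prox(6.6749) = sign(6.6749)*max(|6.6749| - 1.09, 0) = 5.5849
prox(5.1561) = sign(5.1561)*max(|5.1561| - 1.09, 0) = 4.0661
prox(-4.701) = sign(-4.701)*max(|-4.701| - 1.09, 0) = -3.611
prox(-2.2872) = sign(-2.2872)*max(|-2.2872| - 1.09, 0) = -1.1972
prox(x) = [5.5849, 4.0661, -3.611, -1.1972]
||prox(x)||_1 = 5.5849 + 4.0661 + 3.611 + 1.1972 = 14.4592


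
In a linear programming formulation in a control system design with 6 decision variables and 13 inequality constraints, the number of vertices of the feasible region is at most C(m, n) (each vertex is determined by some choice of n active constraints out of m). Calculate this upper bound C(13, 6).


Each vertex corresponds to some choice of n active constraints out of m, so the number of vertices is at most C(m, n) = m! / (n!(m-n)!).
m = 13, n = 6
Numerator: 13 * 12 * 11 * 10 * 9 * 8
Denominator: 6! = 720
C(13, 6) = 1716


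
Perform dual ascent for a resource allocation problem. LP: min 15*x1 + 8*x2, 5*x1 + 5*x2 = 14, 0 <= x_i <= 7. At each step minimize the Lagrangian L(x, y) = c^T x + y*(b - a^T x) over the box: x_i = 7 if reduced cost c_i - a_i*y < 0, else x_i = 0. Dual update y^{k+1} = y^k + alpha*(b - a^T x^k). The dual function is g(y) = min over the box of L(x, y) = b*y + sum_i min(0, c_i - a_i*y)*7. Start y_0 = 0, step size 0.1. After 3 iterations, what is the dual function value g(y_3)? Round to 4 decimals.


Dual ascent for LP: min 15*x1 + 8*x2, 5*x1 + 5*x2 = 14, 0 <= x_i <= 7
Step 1: y^k = 0.0, reduced costs: (15.0, 8.0)
  x^k = (0.0, 0.0), subgradient = b - a^T x = 14.0
  y^{k+1} = 0.0 + 0.1*14.0 = 1.4
Step 2: y^k = 1.4, reduced costs: (8.0, 1.0)
  x^k = (0.0, 0.0), subgradient = b - a^T x = 14.0
  y^{k+1} = 1.4 + 0.1*14.0 = 2.8
Step 3: y^k = 2.8, reduced costs: (1.0, -6.0)
  x^k = (0.0, 7.0), subgradient = b - a^T x = -21.0
  y^{k+1} = 2.8 + 0.1*-21.0 = 0.7
Dual objective at y_3 = 0.7: reduced costs (11.5, 4.5), box minimizer x = (0.0, 0.0)
g(y_3) = b*y + (c1 - a1*y)*x1 + (c2 - a2*y)*x2 = 14*0.7 + 11.5*0.0 + 4.5*0.0 = 9.8 + 0.0 + 0.0 = 9.8


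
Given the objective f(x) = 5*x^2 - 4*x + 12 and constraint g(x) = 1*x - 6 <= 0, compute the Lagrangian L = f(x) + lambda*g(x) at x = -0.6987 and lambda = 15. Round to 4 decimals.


Step 1: Evaluate f(x).
f(-0.6987) = 5*(-0.6987)^2 - 4*(-0.6987) + 12 = 17.2357
Step 2: Evaluate g(x).
g(-0.6987) = 1*-0.6987 - 6 = -6.6987
Step 3: Compute Lagrangian.
L = 17.2357 + 15*-6.6987 = -83.2448


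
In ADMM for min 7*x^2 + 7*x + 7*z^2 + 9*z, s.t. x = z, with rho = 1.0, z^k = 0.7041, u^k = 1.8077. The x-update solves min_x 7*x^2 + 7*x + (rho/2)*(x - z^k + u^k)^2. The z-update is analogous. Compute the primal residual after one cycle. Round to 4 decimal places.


ADMM iteration with rho = 1.0, z^k = 0.7041, u^k = 1.8077
Step 1: x-update.
Minimize 7*x^2 + 7*x + (1.0/2)*(x - 0.7041 + 1.8077)^2
FOC: (2*7 + 1.0)*x = -7 + 1.0*(0.7041 - 1.8077)
x^{k+1} = -0.5402
Step 2: z-update.
Minimize 7*z^2 + 9*z + (1.0/2)*(-0.5402 - z + 1.8077)^2
FOC: (2*7 + 1.0)*z = -9 + 1.0*(-0.5402 + 1.8077)
z^{k+1} = -0.5155
Step 3: u-update.
u^{k+1} = 1.8077 - 0.5402 + 0.5155 = 1.783
Step 4: Primal residual = |-0.5402 + 0.5155| = 0.0247


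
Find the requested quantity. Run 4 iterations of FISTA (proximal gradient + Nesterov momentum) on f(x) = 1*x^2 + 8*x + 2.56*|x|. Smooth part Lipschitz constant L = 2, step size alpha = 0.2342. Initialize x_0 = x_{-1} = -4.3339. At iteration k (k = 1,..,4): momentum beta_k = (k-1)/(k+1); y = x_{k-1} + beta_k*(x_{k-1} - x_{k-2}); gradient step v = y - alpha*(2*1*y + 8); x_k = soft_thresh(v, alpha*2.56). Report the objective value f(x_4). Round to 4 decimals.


FISTA on f(x) = 1*x^2 + 8*x + 2.56*|x|
L = 2, alpha = 0.2342
Iteration 1: beta = 0.0, y = -4.3339 + 0.0*(-4.3339 + 4.3339) = -4.3339
  grad(y) = -0.6678, v = y - alpha*grad = -4.1775
  prox(v) = soft_thresh(-4.1775, 0.5996) = -3.5779
Iteration 2: beta = 0.3333, y = -3.5779 + 0.3333*(-3.5779 + 4.3339) = -3.326
  grad(y) = 1.3481, v = y - alpha*grad = -3.6417
  prox(v) = soft_thresh(-3.6417, 0.5996) = -3.0421
Iteration 3: beta = 0.5, y = -3.0421 + 0.5*(-3.0421 + 3.5779) = -2.7742
  grad(y) = 2.4516, v = y - alpha*grad = -3.3484
  prox(v) = soft_thresh(-3.3484, 0.5996) = -2.7488
Iteration 4: beta = 0.6, y = -2.7488 + 0.6*(-2.7488 + 3.0421) = -2.5728
  grad(y) = 2.8543, v = y - alpha*grad = -3.2413
  prox(v) = soft_thresh(-3.2413, 0.5996) = -2.6418
f(x_4) = 1*(-2.6418)^2 + 8*(-2.6418) + 2.56*|-2.6418| = -7.3923


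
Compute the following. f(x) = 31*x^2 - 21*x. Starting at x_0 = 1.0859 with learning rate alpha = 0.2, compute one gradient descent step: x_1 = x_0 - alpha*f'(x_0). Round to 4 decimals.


We compute the gradient at x_0 and apply the update.
f'(x) = 62*x - 21
f'(1.0859) = 62*1.0859 - 21 = 46.3258
x_1 = 1.0859 - 0.2*46.3258 = -8.1793


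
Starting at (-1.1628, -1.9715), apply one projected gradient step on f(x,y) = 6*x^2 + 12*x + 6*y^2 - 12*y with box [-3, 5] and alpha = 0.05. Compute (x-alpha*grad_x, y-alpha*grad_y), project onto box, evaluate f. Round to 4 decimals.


Step 1: Compute gradient at (-1.1628, -1.9715).
grad_x = 2*6*-1.1628 + 12 = -1.9536
grad_y = 2*6*-1.9715 - 12 = -35.658
Step 2: Gradient step.
x_raw = -1.1628 - 0.05*-1.9536 = -1.0651
y_raw = -1.9715 - 0.05*-35.658 = -0.1886
Step 3: Project onto [-3, 5].
x_proj = clip(-1.0651) = -1.0651
y_proj = clip(-0.1886) = -0.1886
Step 4: Evaluate f.
f(-1.0651, -0.1886) = -3.4979


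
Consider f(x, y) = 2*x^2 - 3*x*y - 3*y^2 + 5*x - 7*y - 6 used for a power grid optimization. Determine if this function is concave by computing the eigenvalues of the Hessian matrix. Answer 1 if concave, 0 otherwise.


The Hessian of f(x,y) = 2*x^2 - 3*x*y - 3*y^2 + 5*x - 7*y - 6 is:
H = [[4, -3], [-3, -6]]
Trace = 4 - 6 = -2
Determinant = 4*-6 - (-3)^2 = -33
Discriminant = (-2)^2 - 4*-33 = 136.0
Eigenvalues: lambda_1 = -6.831, lambda_2 = 4.831
The function is not concave.

0


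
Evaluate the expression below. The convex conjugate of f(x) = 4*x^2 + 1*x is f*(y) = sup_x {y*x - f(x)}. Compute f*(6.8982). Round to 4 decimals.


f*(y) = sup_x {y*x - a*x^2 - b*x} = sup_x {(y-b)*x - a*x^2}
FOC: (y - b) - 2a*x = 0 => x* = (y - b)/(2a)
x* = (6.8982 - 1)/(2*4) = 0.7373
f*(6.8982) = (y-b)^2/(4a) = (6.8982 - 1)^2/(4*4)
= 34.7888/16 = 2.1743


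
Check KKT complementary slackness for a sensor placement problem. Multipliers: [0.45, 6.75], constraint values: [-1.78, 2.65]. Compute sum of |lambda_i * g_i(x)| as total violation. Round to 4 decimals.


KKT complementary slackness check:
lambda_1 * g_1 = 0.45 * -1.78 = -0.801
lambda_2 * g_2 = 6.75 * 2.65 = 17.8875
Total violation = 0.801 + 17.8875 = 18.6885


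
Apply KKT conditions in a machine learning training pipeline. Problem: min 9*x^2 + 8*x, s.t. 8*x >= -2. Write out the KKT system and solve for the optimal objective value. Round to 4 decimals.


Step 1: Try lambda = 0 (constraint inactive).
x_unc = -8/(2*9) = -0.4444
Check: 8*-0.4444 = -3.5552 < -2 -- violated!
Step 2: Constraint must be active: 8*x = -2
x* = -2/8 = -0.25
lambda = (2*9*(-0.25) + 8)/8 = 0.4375
Step 3: Compute optimal value.
f(x*) = 9*(-0.25)^2 + 8*(-0.25) = -1.4375


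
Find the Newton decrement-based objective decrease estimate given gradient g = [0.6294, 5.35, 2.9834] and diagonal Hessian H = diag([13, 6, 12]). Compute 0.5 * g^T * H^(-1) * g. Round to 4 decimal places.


Step 1: H is diagonal, so H^(-1) * g = [0.0484, 0.8917, 0.2486].
Step 2: g^T H^(-1) g = sum_i g_i^2 / H_ii
  = (0.6294)^2/13 + (5.35)^2/6 + (2.9834)^2/12
  = 0.0305 + 4.7704 + 0.7417 = 5.5426
Step 3: Objective decrease = 0.5 * g^T H^(-1) g = 2.7713


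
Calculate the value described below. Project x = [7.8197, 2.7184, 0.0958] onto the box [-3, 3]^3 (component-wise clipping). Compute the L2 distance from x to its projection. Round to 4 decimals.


Project each component onto [-3, 3].
clip(7.8197) = 3.0, clip(2.7184) = 2.7184, clip(0.0958) = 0.0958
Projection = [3.0, 2.7184, 0.0958]
Squared diffs: [23.2295, 0.0, 0.0]
Distance = sqrt(23.2295) = 4.8197


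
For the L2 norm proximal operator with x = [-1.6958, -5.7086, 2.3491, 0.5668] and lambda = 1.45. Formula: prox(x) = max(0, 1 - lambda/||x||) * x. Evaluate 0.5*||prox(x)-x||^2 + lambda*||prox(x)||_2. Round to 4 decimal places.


Step 1: Compute ||x||.
||x|| = 6.4268
Step 2: Compute scaling factor.
scale = max(0, 1 - 1.45/6.4268) = 0.7744
Step 3: prox(x) = [-1.3132, -4.4206, 1.8191, 0.4389]
||prox(x)|| = 4.9768
Step 4: Proximal objective.
0.5*||prox-x||^2 = 1.0513
lambda*||prox|| = 7.2164
Total = 8.2676


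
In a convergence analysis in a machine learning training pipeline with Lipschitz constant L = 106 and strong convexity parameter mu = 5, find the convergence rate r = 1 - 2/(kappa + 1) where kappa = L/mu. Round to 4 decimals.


Step 1: Compute the condition number.
kappa = L/mu = 106/5 = 21.2
Step 2: Compute the convergence rate.
r = 1 - 2/(kappa + 1) = 1 - 2*mu/(L + mu) = (L - mu)/(L + mu) = 101/111 = 0.9099


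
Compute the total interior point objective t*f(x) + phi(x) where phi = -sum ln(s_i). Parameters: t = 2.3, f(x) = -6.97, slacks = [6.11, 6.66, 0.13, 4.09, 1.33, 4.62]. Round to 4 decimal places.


Step 1: Compute log-barrier.
ln values: [1.8099, 1.8961, -2.0402, 1.4085, 0.2852, 1.5304]
phi = -(1.8099 + 1.8961 - 2.0402 + 1.4085 + 0.2852 + 1.5304) = -4.8899
Step 2: Compute augmented objective.
t*f(x) = 2.3*-6.97 = -16.031
Total = -16.031 - 4.8899 = -20.9209


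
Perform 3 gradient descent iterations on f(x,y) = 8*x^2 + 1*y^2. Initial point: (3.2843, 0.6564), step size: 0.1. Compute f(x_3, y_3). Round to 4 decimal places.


Gradient descent on f(x,y) = 8*x^2 + 1*y^2.
Starting point: (3.2843, 0.6564), alpha = 0.1
Step 1: grad_x = 2*8*3.2843 = 52.5488, grad_y = 2*1*0.6564 = 1.3128
  x_1 = 3.2843 - 0.1*52.5488 = -1.9706
  y_1 = 0.6564 - 0.1*1.3128 = 0.5251
Step 2: grad_x = 2*8*-1.9706 = -31.5293, grad_y = 2*1*0.5251 = 1.0502
  x_2 = -1.9706 - 0.1*-31.5293 = 1.1823
  y_2 = 0.5251 - 0.1*1.0502 = 0.4201
Step 3: grad_x = 2*8*1.1823 = 18.9176, grad_y = 2*1*0.4201 = 0.8402
  x_3 = 1.1823 - 0.1*18.9176 = -0.7094
  y_3 = 0.4201 - 0.1*0.8402 = 0.3361
f(-0.7094, 0.3361) = 8*(-0.7094)^2 + 1*0.3361^2 = 4.139


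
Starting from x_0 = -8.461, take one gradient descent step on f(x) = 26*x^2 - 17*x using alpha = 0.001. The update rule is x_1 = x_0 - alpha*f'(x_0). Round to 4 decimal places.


We compute the gradient at x_0 and apply the update.
f'(x) = 52*x - 17
f'(-8.461) = 52*-8.461 - 17 = -456.972
x_1 = -8.461 - 0.001*-456.972 = -8.004


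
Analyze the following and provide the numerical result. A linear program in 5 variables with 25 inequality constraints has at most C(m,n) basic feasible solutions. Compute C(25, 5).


Each vertex corresponds to some choice of n active constraints out of m, so the number of vertices is at most C(m, n) = m! / (n!(m-n)!).
m = 25, n = 5
Numerator: 25 * 24 * 23 * 22 * 21
Denominator: 5! = 120
C(25, 5) = 53130


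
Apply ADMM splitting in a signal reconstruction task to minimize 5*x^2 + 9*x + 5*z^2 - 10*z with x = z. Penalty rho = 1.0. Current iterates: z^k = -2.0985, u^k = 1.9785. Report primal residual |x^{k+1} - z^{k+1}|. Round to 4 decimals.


ADMM iteration with rho = 1.0, z^k = -2.0985, u^k = 1.9785
Step 1: x-update.
Minimize 5*x^2 + 9*x + (1.0/2)*(x + 2.0985 + 1.9785)^2
FOC: (2*5 + 1.0)*x = -9 + 1.0*(-2.0985 - 1.9785)
x^{k+1} = -1.1888
Step 2: z-update.
Minimize 5*z^2 - 10*z + (1.0/2)*(-1.1888 - z + 1.9785)^2
FOC: (2*5 + 1.0)*z = 10 + 1.0*(-1.1888 + 1.9785)
z^{k+1} = 0.9809
Step 3: u-update.
u^{k+1} = 1.9785 - 1.1888 - 0.9809 = -0.1912
Step 4: Primal residual = |-1.1888 - 0.9809| = 2.1697


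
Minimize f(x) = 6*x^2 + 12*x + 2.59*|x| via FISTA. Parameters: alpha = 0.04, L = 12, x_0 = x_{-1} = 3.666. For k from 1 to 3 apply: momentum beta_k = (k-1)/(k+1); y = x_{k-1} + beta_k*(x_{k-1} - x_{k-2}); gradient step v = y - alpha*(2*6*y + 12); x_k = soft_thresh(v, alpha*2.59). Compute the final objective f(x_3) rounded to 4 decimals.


FISTA on f(x) = 6*x^2 + 12*x + 2.59*|x|
L = 12, alpha = 0.04
Iteration 1: beta = 0.0, y = 3.666 + 0.0*(3.666 - 3.666) = 3.666
  grad(y) = 55.992, v = y - alpha*grad = 1.4263
  prox(v) = soft_thresh(1.4263, 0.1036) = 1.3227
Iteration 2: beta = 0.3333, y = 1.3227 + 0.3333*(1.3227 - 3.666) = 0.5416
  grad(y) = 18.4995, v = y - alpha*grad = -0.1984
  prox(v) = soft_thresh(-0.1984, 0.1036) = -0.0948
Iteration 3: beta = 0.5, y = -0.0948 + 0.5*(-0.0948 - 1.3227) = -0.8035
  grad(y) = 2.3581, v = y - alpha*grad = -0.8978
  prox(v) = soft_thresh(-0.8978, 0.1036) = -0.7942
f(x_3) = 6*(-0.7942)^2 + 12*(-0.7942) + 2.59*|-0.7942| = -3.6889


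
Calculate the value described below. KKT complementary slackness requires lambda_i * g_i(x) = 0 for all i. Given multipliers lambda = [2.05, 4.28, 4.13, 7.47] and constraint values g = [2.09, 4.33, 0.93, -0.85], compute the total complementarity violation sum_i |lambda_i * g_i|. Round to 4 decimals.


KKT complementary slackness check:
lambda_1 * g_1 = 2.05 * 2.09 = 4.2845
lambda_2 * g_2 = 4.28 * 4.33 = 18.5324
lambda_3 * g_3 = 4.13 * 0.93 = 3.8409
lambda_4 * g_4 = 7.47 * -0.85 = -6.3495
Total violation = 4.2845 + 18.5324 + 3.8409 + 6.3495 = 33.0073


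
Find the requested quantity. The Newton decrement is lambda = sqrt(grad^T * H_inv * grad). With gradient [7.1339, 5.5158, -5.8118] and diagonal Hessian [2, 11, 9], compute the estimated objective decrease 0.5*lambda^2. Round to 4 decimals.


Step 1: H is diagonal, so H^(-1) * g = [3.567, 0.5014, -0.6458].
Step 2: g^T H^(-1) g = sum_i g_i^2 / H_ii
  = (7.1339)^2/2 + (5.5158)^2/11 + (-5.8118)^2/9
  = 25.4463 + 2.7658 + 3.753 = 31.9651
Step 3: Objective decrease = 0.5 * g^T H^(-1) g = 15.9825


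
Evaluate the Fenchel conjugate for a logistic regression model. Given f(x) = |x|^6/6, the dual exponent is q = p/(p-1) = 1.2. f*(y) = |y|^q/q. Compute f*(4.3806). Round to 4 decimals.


The conjugate exponent q satisfies 1/p + 1/q = 1.
p = 6, so q = 6/(6 - 1) = 1.2
|y|^q = 4.3806^1.2 = 5.8863
f*(4.3806) = 5.8863 / 1.2 = 4.9052


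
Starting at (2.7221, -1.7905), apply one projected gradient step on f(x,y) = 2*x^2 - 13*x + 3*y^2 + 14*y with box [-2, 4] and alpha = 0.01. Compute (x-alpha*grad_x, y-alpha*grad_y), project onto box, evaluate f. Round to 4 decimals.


Step 1: Compute gradient at (2.7221, -1.7905).
grad_x = 2*2*2.7221 - 13 = -2.1116
grad_y = 2*3*-1.7905 + 14 = 3.257
Step 2: Gradient step.
x_raw = 2.7221 - 0.01*-2.1116 = 2.7432
y_raw = -1.7905 - 0.01*3.257 = -1.8231
Step 3: Project onto [-2, 4].
x_proj = clip(2.7432) = 2.7432
y_proj = clip(-1.8231) = -1.8231
Step 4: Evaluate f.
f(2.7432, -1.8231) = -36.1636


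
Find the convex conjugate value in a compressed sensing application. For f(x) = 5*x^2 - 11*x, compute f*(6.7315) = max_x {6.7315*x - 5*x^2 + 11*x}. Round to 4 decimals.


f*(y) = sup_x {y*x - a*x^2 - b*x} = sup_x {(y-b)*x - a*x^2}
FOC: (y - b) - 2a*x = 0 => x* = (y - b)/(2a)
x* = (6.7315 + 11)/(2*5) = 1.7732
f*(6.7315) = (y-b)^2/(4a) = (6.7315 + 11)^2/(4*5)
= 314.4061/20 = 15.7203


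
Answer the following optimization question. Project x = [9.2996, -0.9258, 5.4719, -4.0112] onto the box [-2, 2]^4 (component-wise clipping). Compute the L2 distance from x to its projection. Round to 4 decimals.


Project each component onto [-2, 2].
clip(9.2996) = 2.0, clip(-0.9258) = -0.9258, clip(5.4719) = 2.0, clip(-4.0112) = -2.0
Projection = [2.0, -0.9258, 2.0, -2.0]
Squared diffs: [53.2842, 0.0, 12.0541, 4.0449]
Distance = sqrt(69.3832) = 8.3297


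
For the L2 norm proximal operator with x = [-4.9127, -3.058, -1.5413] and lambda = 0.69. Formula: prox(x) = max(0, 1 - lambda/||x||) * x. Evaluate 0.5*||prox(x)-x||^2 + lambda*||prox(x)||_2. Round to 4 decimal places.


Step 1: Compute ||x||.
||x|| = 5.9885
Step 2: Compute scaling factor.
scale = max(0, 1 - 0.69/5.9885) = 0.8848
Step 3: prox(x) = [-4.3467, -2.7057, -1.3637]
||prox(x)|| = 5.2985
Step 4: Proximal objective.
0.5*||prox-x||^2 = 0.2381
lambda*||prox|| = 3.656
Total = 3.894


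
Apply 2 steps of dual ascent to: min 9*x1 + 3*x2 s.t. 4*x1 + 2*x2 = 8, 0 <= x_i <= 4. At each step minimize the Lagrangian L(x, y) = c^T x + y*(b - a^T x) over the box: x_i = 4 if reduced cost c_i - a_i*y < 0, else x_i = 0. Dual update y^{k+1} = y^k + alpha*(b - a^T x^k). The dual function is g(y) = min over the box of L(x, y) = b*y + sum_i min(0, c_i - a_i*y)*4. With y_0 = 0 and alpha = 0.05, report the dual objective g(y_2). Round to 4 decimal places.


Dual ascent for LP: min 9*x1 + 3*x2, 4*x1 + 2*x2 = 8, 0 <= x_i <= 4
Step 1: y^k = 0.0, reduced costs: (9.0, 3.0)
  x^k = (0.0, 0.0), subgradient = b - a^T x = 8.0
  y^{k+1} = 0.0 + 0.05*8.0 = 0.4
Step 2: y^k = 0.4, reduced costs: (7.4, 2.2)
  x^k = (0.0, 0.0), subgradient = b - a^T x = 8.0
  y^{k+1} = 0.4 + 0.05*8.0 = 0.8
Dual objective at y_2 = 0.8: reduced costs (5.8, 1.4), box minimizer x = (0.0, 0.0)
g(y_2) = b*y + (c1 - a1*y)*x1 + (c2 - a2*y)*x2 = 8*0.8 + 5.8*0.0 + 1.4*0.0 = 6.4 + 0.0 + 0.0 = 6.4


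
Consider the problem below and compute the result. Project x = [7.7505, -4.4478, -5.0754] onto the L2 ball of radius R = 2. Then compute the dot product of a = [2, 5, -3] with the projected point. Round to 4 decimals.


Step 1: Compute ||x|| (intermediates to 6 decimals).
||x|| = sqrt(7.7505^2 + (-4.4478)^2 + (-5.0754)^2) = 10.276812
Step 2: Project.
Since ||x|| > R, scale = R/||x|| = 2/10.276812 = 0.194613, proj(x) = scale * x
proj(x) = [1.508348, -0.8656, -0.987739]
Step 3: Dot product.
a^T * proj(x) = 2*1.508348 + 5*(-0.8656) - 3*(-0.987739) = 1.6519


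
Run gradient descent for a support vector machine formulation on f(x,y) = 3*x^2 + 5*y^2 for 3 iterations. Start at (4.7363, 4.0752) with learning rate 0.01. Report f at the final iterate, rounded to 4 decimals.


Gradient descent on f(x,y) = 3*x^2 + 5*y^2.
Starting point: (4.7363, 4.0752), alpha = 0.01
Step 1: grad_x = 2*3*4.7363 = 28.4178, grad_y = 2*5*4.0752 = 40.752
  x_1 = 4.7363 - 0.01*28.4178 = 4.4521
  y_1 = 4.0752 - 0.01*40.752 = 3.6677
Step 2: grad_x = 2*3*4.4521 = 26.7127, grad_y = 2*5*3.6677 = 36.6768
  x_2 = 4.4521 - 0.01*26.7127 = 4.185
  y_2 = 3.6677 - 0.01*36.6768 = 3.3009
Step 3: grad_x = 2*3*4.185 = 25.11, grad_y = 2*5*3.3009 = 33.0091
  x_3 = 4.185 - 0.01*25.11 = 3.9339
  y_3 = 3.3009 - 0.01*33.0091 = 2.9708
f(3.9339, 2.9708) = 3*3.9339^2 + 5*2.9708^2 = 90.5555


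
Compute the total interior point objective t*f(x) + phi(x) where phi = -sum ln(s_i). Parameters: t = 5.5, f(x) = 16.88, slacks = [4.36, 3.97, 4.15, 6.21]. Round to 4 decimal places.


Step 1: Compute log-barrier.
ln values: [1.4725, 1.3788, 1.4231, 1.8262]
phi = -(1.4725 + 1.3788 + 1.4231 + 1.8262) = -6.1005
Step 2: Compute augmented objective.
t*f(x) = 5.5*16.88 = 92.84
Total = 92.84 - 6.1005 = 86.7395


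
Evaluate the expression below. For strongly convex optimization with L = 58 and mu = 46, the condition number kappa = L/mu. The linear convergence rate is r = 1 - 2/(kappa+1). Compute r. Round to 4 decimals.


Step 1: Compute the condition number.
kappa = L/mu = 58/46 = 1.2609
Step 2: Compute the convergence rate.
r = 1 - 2/(kappa + 1) = 1 - 2*mu/(L + mu) = (L - mu)/(L + mu) = 12/104 = 0.1154


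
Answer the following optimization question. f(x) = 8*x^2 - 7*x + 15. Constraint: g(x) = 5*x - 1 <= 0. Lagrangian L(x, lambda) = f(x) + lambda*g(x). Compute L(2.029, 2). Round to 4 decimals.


Step 1: Evaluate f(x).
f(2.029) = 8*2.029^2 - 7*2.029 + 15 = 33.7317
Step 2: Evaluate g(x).
g(2.029) = 5*2.029 - 1 = 9.145
Step 3: Compute Lagrangian.
L = 33.7317 + 2*9.145 = 52.0217


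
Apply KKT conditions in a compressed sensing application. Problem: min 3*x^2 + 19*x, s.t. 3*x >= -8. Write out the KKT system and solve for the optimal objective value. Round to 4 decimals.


Step 1: Try lambda = 0 (constraint inactive).
x_unc = -19/(2*3) = -3.1667
Check: 3*-3.1667 = -9.5001 < -8 -- violated!
Step 2: Constraint must be active: 3*x = -8
x* = -8/3 = -2.6667 (rounded; the exact value -8/3 is used below)
lambda = (2*3*(-8/3) + 19)/3 = 1.0
Step 3: Compute optimal value.
f(x*) = 3*(-8/3)^2 + 19*(-8/3) = -29.3333


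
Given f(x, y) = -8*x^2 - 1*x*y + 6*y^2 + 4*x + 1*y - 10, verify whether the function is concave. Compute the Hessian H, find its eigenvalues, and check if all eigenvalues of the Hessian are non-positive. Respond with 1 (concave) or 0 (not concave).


The Hessian of f(x,y) = -8*x^2 - 1*x*y + 6*y^2 + 4*x + 1*y - 10 is:
H = [[-16, -1], [-1, 12]]
Trace = -16 + 12 = -4
Determinant = -16*12 - (-1)^2 = -193
Discriminant = (-4)^2 - 4*-193 = 788.0
Eigenvalues: lambda_1 = -16.0357, lambda_2 = 12.0357
The function is not concave.

0


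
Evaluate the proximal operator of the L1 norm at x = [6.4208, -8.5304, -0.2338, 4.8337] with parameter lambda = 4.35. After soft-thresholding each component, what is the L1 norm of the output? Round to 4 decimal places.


Soft-thresholding with lambda = 4.35:
prox(6.4208) = sign(6.4208)*max(|6.4208| - 4.35, 0) = 2.0708
prox(-8.5304) = sign(-8.5304)*max(|-8.5304| - 4.35, 0) = -4.1804
prox(-0.2338) = sign(-0.2338)*max(|-0.2338| - 4.35, 0) = 0.0
prox(4.8337) = sign(4.8337)*max(|4.8337| - 4.35, 0) = 0.4837
prox(x) = [2.0708, -4.1804, 0.0, 0.4837]
||prox(x)||_1 = 2.0708 + 4.1804 + 0.0 + 0.4837 = 6.7349


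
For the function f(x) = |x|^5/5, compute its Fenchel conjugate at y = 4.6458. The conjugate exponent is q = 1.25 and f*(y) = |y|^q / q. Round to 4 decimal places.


The conjugate exponent q satisfies 1/p + 1/q = 1.
p = 5, so q = 5/(5 - 1) = 1.25
|y|^q = 4.6458^1.25 = 6.8206
f*(4.6458) = 6.8206 / 1.25 = 5.4565


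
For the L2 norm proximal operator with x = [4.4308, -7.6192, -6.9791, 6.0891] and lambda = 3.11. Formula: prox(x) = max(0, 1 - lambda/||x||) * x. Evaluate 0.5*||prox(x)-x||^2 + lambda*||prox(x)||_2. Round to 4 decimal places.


Step 1: Compute ||x||.
||x|| = 12.7855
Step 2: Compute scaling factor.
scale = max(0, 1 - 3.11/12.7855) = 0.7568
Step 3: prox(x) = [3.353, -5.7659, -5.2815, 4.608]
||prox(x)|| = 9.6755
Step 4: Proximal objective.
0.5*||prox-x||^2 = 4.8361
lambda*||prox|| = 30.0908
Total = 34.9269


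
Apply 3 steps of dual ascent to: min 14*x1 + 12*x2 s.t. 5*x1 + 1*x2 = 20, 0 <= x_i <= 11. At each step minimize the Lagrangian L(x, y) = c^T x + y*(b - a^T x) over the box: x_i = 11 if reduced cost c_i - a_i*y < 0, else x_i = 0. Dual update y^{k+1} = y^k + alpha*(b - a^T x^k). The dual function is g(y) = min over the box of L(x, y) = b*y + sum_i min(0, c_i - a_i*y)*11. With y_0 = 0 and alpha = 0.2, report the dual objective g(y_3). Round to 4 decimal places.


Dual ascent for LP: min 14*x1 + 12*x2, 5*x1 + 1*x2 = 20, 0 <= x_i <= 11
Step 1: y^k = 0.0, reduced costs: (14.0, 12.0)
  x^k = (0.0, 0.0), subgradient = b - a^T x = 20.0
  y^{k+1} = 0.0 + 0.2*20.0 = 4.0
Step 2: y^k = 4.0, reduced costs: (-6.0, 8.0)
  x^k = (11.0, 0.0), subgradient = b - a^T x = -35.0
  y^{k+1} = 4.0 + 0.2*-35.0 = -3.0
Step 3: y^k = -3.0, reduced costs: (29.0, 15.0)
  x^k = (0.0, 0.0), subgradient = b - a^T x = 20.0
  y^{k+1} = -3.0 + 0.2*20.0 = 1.0
Dual objective at y_3 = 1.0: reduced costs (9.0, 11.0), box minimizer x = (0.0, 0.0)
g(y_3) = b*y + (c1 - a1*y)*x1 + (c2 - a2*y)*x2 = 20*1.0 + 9.0*0.0 + 11.0*0.0 = 20.0 + 0.0 + 0.0 = 20.0


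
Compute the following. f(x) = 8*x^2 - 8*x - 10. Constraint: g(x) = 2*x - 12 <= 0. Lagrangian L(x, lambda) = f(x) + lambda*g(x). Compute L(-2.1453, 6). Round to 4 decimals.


Step 1: Evaluate f(x).
f(-2.1453) = 8*(-2.1453)^2 - 8*(-2.1453) - 10 = 43.9809
Step 2: Evaluate g(x).
g(-2.1453) = 2*-2.1453 - 12 = -16.2906
Step 3: Compute Lagrangian.
L = 43.9809 + 6*-16.2906 = -53.7627


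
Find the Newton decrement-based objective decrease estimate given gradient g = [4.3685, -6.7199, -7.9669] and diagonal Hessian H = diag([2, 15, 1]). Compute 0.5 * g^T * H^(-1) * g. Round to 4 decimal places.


Step 1: H is diagonal, so H^(-1) * g = [2.1843, -0.448, -7.9669].
Step 2: g^T H^(-1) g = sum_i g_i^2 / H_ii
  = (4.3685)^2/2 + (-6.7199)^2/15 + (-7.9669)^2/1
  = 9.5419 + 3.0105 + 63.4715 = 76.0239
Step 3: Objective decrease = 0.5 * g^T H^(-1) g = 38.0119


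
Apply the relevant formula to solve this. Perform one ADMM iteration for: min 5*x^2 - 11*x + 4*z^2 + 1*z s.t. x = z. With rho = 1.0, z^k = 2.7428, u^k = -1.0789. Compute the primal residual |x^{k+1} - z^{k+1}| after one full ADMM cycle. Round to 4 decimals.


ADMM iteration with rho = 1.0, z^k = 2.7428, u^k = -1.0789
Step 1: x-update.
Minimize 5*x^2 - 11*x + (1.0/2)*(x - 2.7428 - 1.0789)^2
FOC: (2*5 + 1.0)*x = 11 + 1.0*(2.7428 + 1.0789)
x^{k+1} = 1.3474
Step 2: z-update.
Minimize 4*z^2 + 1*z + (1.0/2)*(1.3474 - z - 1.0789)^2
FOC: (2*4 + 1.0)*z = -1 + 1.0*(1.3474 - 1.0789)
z^{k+1} = -0.0813
Step 3: u-update.
u^{k+1} = -1.0789 + 1.3474 + 0.0813 = 0.3498
Step 4: Primal residual = |1.3474 + 0.0813| = 1.4287


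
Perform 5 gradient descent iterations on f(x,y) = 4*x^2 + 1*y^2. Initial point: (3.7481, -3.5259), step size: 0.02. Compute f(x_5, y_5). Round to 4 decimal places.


Gradient descent on f(x,y) = 4*x^2 + 1*y^2.
Starting point: (3.7481, -3.5259), alpha = 0.02
Step 1: grad_x = 2*4*3.7481 = 29.9848, grad_y = 2*1*-3.5259 = -7.0518
  x_1 = 3.7481 - 0.02*29.9848 = 3.1484
  y_1 = -3.5259 - 0.02*-7.0518 = -3.3849
Step 2: grad_x = 2*4*3.1484 = 25.1872, grad_y = 2*1*-3.3849 = -6.7697
  x_2 = 3.1484 - 0.02*25.1872 = 2.6447
  y_2 = -3.3849 - 0.02*-6.7697 = -3.2495
Step 3: grad_x = 2*4*2.6447 = 21.1573, grad_y = 2*1*-3.2495 = -6.4989
  x_3 = 2.6447 - 0.02*21.1573 = 2.2215
  y_3 = -3.2495 - 0.02*-6.4989 = -3.1195
Step 4: grad_x = 2*4*2.2215 = 17.7721, grad_y = 2*1*-3.1195 = -6.239
  x_4 = 2.2215 - 0.02*17.7721 = 1.8661
  y_4 = -3.1195 - 0.02*-6.239 = -2.9947
Step 5: grad_x = 2*4*1.8661 = 14.9286, grad_y = 2*1*-2.9947 = -5.9894
  x_5 = 1.8661 - 0.02*14.9286 = 1.5675
  y_5 = -2.9947 - 0.02*-5.9894 = -2.8749
f(1.5675, -2.8749) = 4*1.5675^2 + 1*(-2.8749)^2 = 18.0934
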